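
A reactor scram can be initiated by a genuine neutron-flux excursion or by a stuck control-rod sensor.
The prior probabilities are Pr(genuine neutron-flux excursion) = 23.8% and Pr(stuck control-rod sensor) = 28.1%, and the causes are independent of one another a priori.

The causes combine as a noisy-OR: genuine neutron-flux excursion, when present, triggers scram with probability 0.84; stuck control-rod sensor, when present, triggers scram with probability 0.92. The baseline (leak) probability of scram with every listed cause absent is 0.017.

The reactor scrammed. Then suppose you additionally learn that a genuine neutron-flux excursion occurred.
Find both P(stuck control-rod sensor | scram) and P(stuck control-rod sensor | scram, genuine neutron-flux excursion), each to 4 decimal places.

Under noisy-OR, P(scram | causes) = 1 − (1−0.017)·∏(1−qᵢ) over the active causes.
P(scram) = 0.017×0.762×0.719 + 0.92136×0.762×0.281 + 0.84272×0.238×0.719 + 0.987418×0.238×0.281 = 0.009314 + 0.197283 + 0.144208 + 0.066037 = 0.416842
The stuck control-rod sensor-present share is 0.197283 + 0.066037 = 0.263320.
Hence the posterior is 0.263320/0.416842 ≈ 0.6317.

With the extra evidence:
P(scram | genuine neutron-flux excursion) = 0.84272×0.719 + 0.987418×0.281 = 0.605916 + 0.277464 = 0.883380
The stuck control-rod sensor-present share is 0.987418×0.281 = 0.277464.
P(stuck control-rod sensor | scram, genuine neutron-flux excursion) = 0.277464 / 0.883380 ≈ 0.3141
The drop from 0.6317 to 0.3141 is the explaining-away (discounting) effect.

P(stuck control-rod sensor | scram) ≈ 0.6317; P(stuck control-rod sensor | scram, genuine neutron-flux excursion) ≈ 0.3141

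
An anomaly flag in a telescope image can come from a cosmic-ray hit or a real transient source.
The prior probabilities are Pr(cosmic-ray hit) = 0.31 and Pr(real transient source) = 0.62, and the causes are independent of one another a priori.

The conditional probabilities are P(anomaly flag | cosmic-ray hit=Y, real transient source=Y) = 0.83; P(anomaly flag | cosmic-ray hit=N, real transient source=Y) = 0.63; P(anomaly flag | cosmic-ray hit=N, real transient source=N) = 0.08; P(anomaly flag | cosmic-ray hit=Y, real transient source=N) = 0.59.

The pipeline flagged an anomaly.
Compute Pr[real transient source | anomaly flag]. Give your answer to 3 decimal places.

By total probability over the 4 (cosmic-ray hit, real transient source) configurations:
  P(anomaly flag) = 0.08*0.69*0.38 + 0.63*0.69*0.62 + 0.59*0.31*0.38 + 0.83*0.31*0.62
        = 0.020976 + 0.269514 + 0.069502 + 0.159526 = 0.519518
Keeping only the real transient source-present terms gives 0.429040, so
  P(real transient source | anomaly flag) = 0.429040 / 0.519518 ≈ 0.826

Pr[real transient source | anomaly flag] ≈ 0.826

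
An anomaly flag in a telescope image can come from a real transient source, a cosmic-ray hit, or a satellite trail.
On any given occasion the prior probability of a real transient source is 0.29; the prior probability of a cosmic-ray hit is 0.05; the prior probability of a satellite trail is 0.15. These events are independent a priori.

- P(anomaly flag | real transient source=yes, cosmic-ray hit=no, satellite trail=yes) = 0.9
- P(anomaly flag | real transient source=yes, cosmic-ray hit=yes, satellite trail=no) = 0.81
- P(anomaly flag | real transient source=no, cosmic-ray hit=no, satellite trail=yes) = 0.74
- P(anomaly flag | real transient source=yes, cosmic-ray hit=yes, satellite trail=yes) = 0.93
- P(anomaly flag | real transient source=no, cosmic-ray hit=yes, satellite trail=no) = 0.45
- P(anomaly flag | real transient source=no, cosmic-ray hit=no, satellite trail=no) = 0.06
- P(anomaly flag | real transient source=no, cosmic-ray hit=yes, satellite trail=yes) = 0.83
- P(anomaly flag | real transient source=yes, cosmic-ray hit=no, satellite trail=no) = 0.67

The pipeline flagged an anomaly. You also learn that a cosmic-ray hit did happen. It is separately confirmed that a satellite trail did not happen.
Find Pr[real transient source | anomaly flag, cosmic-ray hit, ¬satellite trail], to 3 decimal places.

Pr[real transient source | anomaly flag, cosmic-ray hit, ¬satellite trail] ≈ 0.424

Numerator (weight on configurations with real transient source): 0.81·0.29 = 0.234900
Normalizer over all consistent configurations: 0.45·0.71 + 0.81·0.29 = 0.554400
P(real transient source | anomaly flag, cosmic-ray hit, ¬satellite trail) = 0.234900/0.554400 ≈ 0.424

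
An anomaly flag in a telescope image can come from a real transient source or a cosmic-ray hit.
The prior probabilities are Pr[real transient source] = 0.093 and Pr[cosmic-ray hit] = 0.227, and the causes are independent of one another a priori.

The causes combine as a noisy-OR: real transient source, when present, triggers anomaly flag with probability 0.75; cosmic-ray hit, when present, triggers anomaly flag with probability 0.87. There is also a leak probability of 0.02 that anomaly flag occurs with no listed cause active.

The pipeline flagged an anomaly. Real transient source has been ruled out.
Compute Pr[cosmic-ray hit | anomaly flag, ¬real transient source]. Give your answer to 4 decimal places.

Pr[cosmic-ray hit | anomaly flag, ¬real transient source] ≈ 0.9276

Under noisy-OR, P(anomaly flag | causes) = 1 − (1−0.02)·∏(1−qᵢ) over the active causes.
By total probability over both values of cosmic-ray hit:
  P(anomaly flag | ¬real transient source) = 0.02·0.773 + 0.8726·0.227
        = 0.015460 + 0.198080 = 0.213540
Configurations with cosmic-ray hit contribute 0.198080, so
  P(cosmic-ray hit | anomaly flag, ¬real transient source) = 0.198080 / 0.213540 ≈ 0.9276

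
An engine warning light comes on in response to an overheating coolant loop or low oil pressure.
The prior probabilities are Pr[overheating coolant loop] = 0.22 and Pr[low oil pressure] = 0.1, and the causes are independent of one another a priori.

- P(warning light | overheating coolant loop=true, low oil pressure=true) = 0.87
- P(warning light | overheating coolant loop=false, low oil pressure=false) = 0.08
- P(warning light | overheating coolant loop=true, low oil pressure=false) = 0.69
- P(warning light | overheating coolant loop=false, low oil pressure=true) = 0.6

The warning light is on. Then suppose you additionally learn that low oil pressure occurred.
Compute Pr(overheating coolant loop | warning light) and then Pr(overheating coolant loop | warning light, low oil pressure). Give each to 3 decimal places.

Pr(overheating coolant loop | warning light) ≈ 0.602; Pr(overheating coolant loop | warning light, low oil pressure) ≈ 0.290

Enumerate the 4 (overheating coolant loop, low oil pressure) configurations and weight by the priors:
  P(warning light) = 0.08×0.78×0.9 + 0.6×0.78×0.1 + 0.69×0.22×0.9 + 0.87×0.22×0.1
        = 0.056160 + 0.046800 + 0.136620 + 0.019140 = 0.258720
Keeping only the overheating coolant loop-present terms gives 0.155760, so
  P(overheating coolant loop | warning light) = 0.155760 / 0.258720 ≈ 0.602

Now condition on the additional information:
P(warning light | low oil pressure) = 0.6·0.78 + 0.87·0.22 = 0.468000 + 0.191400 = 0.659400
Restricting to configurations with overheating coolant loop present: 0.87·0.22 = 0.191400.
P(overheating coolant loop | warning light, low oil pressure) = 0.191400 / 0.659400 ≈ 0.290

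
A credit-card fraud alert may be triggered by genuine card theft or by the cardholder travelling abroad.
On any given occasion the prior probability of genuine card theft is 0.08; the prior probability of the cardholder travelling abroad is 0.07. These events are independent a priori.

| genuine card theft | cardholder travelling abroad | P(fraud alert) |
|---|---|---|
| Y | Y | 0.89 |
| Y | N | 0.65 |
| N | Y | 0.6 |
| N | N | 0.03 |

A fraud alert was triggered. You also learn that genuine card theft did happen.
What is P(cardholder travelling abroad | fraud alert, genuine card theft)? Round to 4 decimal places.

P(cardholder travelling abroad | fraud alert, genuine card theft) ≈ 0.0934

Weight on cardholder travelling abroad=true, given the evidence: 0.89×0.07 = 0.062300
The normalizing constant is 0.65×0.93 + 0.89×0.07 = 0.666800
Posterior = 0.062300 / 0.666800 ≈ 0.0934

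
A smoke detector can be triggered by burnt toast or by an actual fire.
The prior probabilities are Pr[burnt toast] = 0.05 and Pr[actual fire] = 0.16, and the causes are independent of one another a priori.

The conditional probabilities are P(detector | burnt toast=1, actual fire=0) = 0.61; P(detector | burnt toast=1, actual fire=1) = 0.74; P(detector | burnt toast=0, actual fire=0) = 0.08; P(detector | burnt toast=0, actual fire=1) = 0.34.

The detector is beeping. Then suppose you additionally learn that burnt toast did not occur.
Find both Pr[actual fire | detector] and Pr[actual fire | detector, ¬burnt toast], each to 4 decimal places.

Pr[actual fire | detector] ≈ 0.3917; Pr[actual fire | detector, ¬burnt toast] ≈ 0.4474

For the numerator, keep only actual fire=true terms: 0.051680 + 0.005920 = 0.057600
Normalizer over all consistent configurations: 0.08·0.95·0.84 + 0.34·0.95·0.16 + 0.61·0.05·0.84 + 0.74·0.05·0.16 = 0.147060
Posterior = 0.057600 / 0.147060 ≈ 0.3917

With the extra evidence:
Enumerate both values of actual fire and weight by the priors:
  P(detector | ¬burnt toast) = 0.08×0.84 + 0.34×0.16
        = 0.067200 + 0.054400 = 0.121600
Keeping only the actual fire-present terms gives 0.054400, so
  P(actual fire | detector, ¬burnt toast) = 0.054400 / 0.121600 ≈ 0.4474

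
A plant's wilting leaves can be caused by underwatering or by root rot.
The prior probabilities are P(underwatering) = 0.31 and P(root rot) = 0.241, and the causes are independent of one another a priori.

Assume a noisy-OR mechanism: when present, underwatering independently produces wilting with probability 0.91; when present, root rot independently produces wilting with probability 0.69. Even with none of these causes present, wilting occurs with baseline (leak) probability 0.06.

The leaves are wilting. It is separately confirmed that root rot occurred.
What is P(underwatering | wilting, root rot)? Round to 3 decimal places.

Under noisy-OR, P(wilting | causes) = 1 − (1−0.06)·∏(1−qᵢ) over the active causes.
Enumerate both values of underwatering and weight by the priors:
  P(wilting | root rot) = 0.7086×0.69 + 0.973774×0.31
        = 0.488934 + 0.301870 = 0.790804
Keeping only the underwatering-present terms gives 0.301870, so
  P(underwatering | wilting, root rot) = 0.301870 / 0.790804 ≈ 0.382

P(underwatering | wilting, root rot) ≈ 0.382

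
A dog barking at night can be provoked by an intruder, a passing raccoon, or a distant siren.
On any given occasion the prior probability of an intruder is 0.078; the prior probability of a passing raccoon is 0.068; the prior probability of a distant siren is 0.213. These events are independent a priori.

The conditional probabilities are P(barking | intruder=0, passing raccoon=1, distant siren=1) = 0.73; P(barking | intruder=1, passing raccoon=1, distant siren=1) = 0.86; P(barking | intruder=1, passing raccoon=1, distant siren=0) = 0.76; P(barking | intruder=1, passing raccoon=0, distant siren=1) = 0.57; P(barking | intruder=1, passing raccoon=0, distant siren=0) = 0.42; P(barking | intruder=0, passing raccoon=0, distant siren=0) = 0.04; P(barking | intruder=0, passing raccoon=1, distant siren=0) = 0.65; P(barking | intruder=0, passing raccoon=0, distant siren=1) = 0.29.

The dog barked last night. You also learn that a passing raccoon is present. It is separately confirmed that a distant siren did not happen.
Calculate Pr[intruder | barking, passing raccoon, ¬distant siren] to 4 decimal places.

Pr[intruder | barking, passing raccoon, ¬distant siren] ≈ 0.0900

By total probability over both values of intruder:
  P(barking | passing raccoon, ¬distant siren) = 0.65×0.922 + 0.76×0.078
        = 0.599300 + 0.059280 = 0.658580
Configurations with intruder contribute 0.059280, so
  P(intruder | barking, passing raccoon, ¬distant siren) = 0.059280 / 0.658580 ≈ 0.0900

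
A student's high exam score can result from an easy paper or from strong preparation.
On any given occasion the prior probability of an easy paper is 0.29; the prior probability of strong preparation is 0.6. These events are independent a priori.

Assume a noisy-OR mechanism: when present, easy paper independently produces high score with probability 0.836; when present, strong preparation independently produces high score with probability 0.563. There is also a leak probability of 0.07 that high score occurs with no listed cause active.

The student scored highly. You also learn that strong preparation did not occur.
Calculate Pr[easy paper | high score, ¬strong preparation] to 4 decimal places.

Under noisy-OR, P(high score | causes) = 1 − (1−0.07)·∏(1−qᵢ) over the active causes.
By total probability over both values of easy paper:
  P(high score | ¬strong preparation) = 0.07·0.71 + 0.84748·0.29
        = 0.049700 + 0.245769 = 0.295469
Configurations with easy paper contribute 0.245769, so
  P(easy paper | high score, ¬strong preparation) = 0.245769 / 0.295469 ≈ 0.8318

Pr[easy paper | high score, ¬strong preparation] ≈ 0.8318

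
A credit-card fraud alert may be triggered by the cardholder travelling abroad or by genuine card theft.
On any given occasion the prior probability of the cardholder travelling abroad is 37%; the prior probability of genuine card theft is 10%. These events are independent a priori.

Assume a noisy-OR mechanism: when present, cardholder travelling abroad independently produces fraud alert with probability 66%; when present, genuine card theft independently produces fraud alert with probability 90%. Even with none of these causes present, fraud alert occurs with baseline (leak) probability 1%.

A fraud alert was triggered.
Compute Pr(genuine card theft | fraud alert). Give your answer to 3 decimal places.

Under noisy-OR, P(fraud alert | causes) = 1 − (1−0.01)·∏(1−qᵢ) over the active causes.
P(fraud alert) = 0.01×0.63×0.9 + 0.901×0.63×0.1 + 0.6634×0.37×0.9 + 0.96634×0.37×0.1 = 0.005670 + 0.056763 + 0.220912 + 0.035755 = 0.319100
Of this, 0.092518 comes from 0.056763 + 0.035755 (the genuine card theft=true cases).
Hence the posterior is 0.092518/0.319100 ≈ 0.290.

Pr(genuine card theft | fraud alert) ≈ 0.290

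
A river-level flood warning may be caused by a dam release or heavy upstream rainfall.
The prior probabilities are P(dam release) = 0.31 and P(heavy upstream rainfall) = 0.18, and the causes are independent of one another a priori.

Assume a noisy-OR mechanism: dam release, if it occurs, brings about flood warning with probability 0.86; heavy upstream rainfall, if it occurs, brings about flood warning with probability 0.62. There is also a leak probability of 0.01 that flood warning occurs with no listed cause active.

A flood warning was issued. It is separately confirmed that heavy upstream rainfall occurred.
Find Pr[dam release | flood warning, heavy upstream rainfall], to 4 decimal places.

Pr[dam release | flood warning, heavy upstream rainfall] ≈ 0.4056

Under noisy-OR, P(flood warning | causes) = 1 − (1−0.01)·∏(1−qᵢ) over the active causes.
For the numerator, keep only dam release=true terms: 0.947332×0.31 = 0.293673
Denominator P(flood warning | heavy upstream rainfall): 0.6238×0.69 + 0.947332×0.31 = 0.724095
Posterior = 0.293673 / 0.724095 ≈ 0.4056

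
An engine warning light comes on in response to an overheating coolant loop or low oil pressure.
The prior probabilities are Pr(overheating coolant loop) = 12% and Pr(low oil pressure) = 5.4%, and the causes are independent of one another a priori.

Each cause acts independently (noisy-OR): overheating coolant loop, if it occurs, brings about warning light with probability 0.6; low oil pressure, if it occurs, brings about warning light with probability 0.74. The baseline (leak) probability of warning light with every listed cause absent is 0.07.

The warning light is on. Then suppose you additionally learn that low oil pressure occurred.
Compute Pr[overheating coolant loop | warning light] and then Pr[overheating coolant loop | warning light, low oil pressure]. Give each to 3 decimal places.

Pr[overheating coolant loop | warning light] ≈ 0.450; Pr[overheating coolant loop | warning light, low oil pressure] ≈ 0.140

Under noisy-OR, P(warning light | causes) = 1 − (1−0.07)·∏(1−qᵢ) over the active causes.
Weight on overheating coolant loop=true, given the evidence: 0.071291 + 0.005853 = 0.077144
Denominator P(warning light): 0.07×0.88×0.946 + 0.7582×0.88×0.054 + 0.628×0.12×0.946 + 0.90328×0.12×0.054 = 0.171448
P(overheating coolant loop | warning light) = 0.077144/0.171448 ≈ 0.450

With the extra evidence:
Numerator (weight on configurations with overheating coolant loop): 0.90328·0.12 = 0.108394
Denominator P(warning light | low oil pressure): 0.7582·0.88 + 0.90328·0.12 = 0.775610
Posterior = 0.108394 / 0.775610 ≈ 0.140
Conditioning on low oil pressure lowers the posterior on overheating coolant loop: the classic explaining-away effect in a common-effect structure.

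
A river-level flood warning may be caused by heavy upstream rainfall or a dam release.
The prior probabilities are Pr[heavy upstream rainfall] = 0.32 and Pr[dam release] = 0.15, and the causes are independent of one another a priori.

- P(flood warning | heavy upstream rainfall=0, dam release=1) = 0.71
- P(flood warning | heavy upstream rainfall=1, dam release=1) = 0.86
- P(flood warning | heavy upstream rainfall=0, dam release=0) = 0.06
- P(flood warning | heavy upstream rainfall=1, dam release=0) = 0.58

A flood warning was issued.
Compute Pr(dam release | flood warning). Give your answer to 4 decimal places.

Pr(dam release | flood warning) ≈ 0.3714

Weight on dam release=true, given the evidence: 0.072420 + 0.041280 = 0.113700
Denominator P(flood warning): 0.06*0.68*0.85 + 0.71*0.68*0.15 + 0.58*0.32*0.85 + 0.86*0.32*0.15 = 0.306140
Posterior = 0.113700 / 0.306140 ≈ 0.3714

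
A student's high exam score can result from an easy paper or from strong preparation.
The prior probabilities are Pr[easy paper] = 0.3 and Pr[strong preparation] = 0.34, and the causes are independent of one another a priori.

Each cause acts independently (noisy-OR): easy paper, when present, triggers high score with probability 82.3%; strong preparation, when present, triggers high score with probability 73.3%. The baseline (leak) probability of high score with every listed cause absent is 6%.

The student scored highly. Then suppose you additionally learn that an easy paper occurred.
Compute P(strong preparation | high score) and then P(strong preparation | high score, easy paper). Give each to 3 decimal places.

P(strong preparation | high score) ≈ 0.589; P(strong preparation | high score, easy paper) ≈ 0.371

Under noisy-OR, P(high score | causes) = 1 − (1−0.06)·∏(1−qᵢ) over the active causes.
Numerator (weight on configurations with strong preparation): 0.178267 + 0.097469 = 0.275736
Normalizer over all consistent configurations: 0.06·0.7·0.66 + 0.74902·0.7·0.34 + 0.83362·0.3·0.66 + 0.955577·0.3·0.34 = 0.468513
Posterior = 0.275736 / 0.468513 ≈ 0.589

With the extra evidence:
P(high score | easy paper) = 0.83362×0.66 + 0.955577×0.34 = 0.550189 + 0.324896 = 0.875085
Restricting to configurations with strong preparation present: 0.955577×0.34 = 0.324896.
So P(strong preparation | high score, easy paper) = 0.324896/0.875085 ≈ 0.371.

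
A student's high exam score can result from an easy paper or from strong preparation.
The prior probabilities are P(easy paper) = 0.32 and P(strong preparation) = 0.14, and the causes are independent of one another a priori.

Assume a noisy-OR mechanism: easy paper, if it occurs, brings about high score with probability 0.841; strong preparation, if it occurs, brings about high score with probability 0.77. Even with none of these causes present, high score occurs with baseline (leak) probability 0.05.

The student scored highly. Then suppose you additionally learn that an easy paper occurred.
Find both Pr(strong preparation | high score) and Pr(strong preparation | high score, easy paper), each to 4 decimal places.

Under noisy-OR, P(high score | causes) = 1 − (1−0.05)·∏(1−qᵢ) over the active causes.
Enumerate the 4 (easy paper, strong preparation) configurations and weight by the priors:
  P(high score) = 0.05·0.68·0.86 + 0.7815·0.68·0.14 + 0.84895·0.32·0.86 + 0.965259·0.32·0.14
        = 0.029240 + 0.074399 + 0.233631 + 0.043244 = 0.380514
The terms with strong preparation present sum to 0.117643, so
  P(strong preparation | high score) = 0.117643 / 0.380514 ≈ 0.3092

With the extra evidence:
Enumerate both values of strong preparation and weight by the priors:
  P(high score | easy paper) = 0.84895*0.86 + 0.965259*0.14
        = 0.730097 + 0.135136 = 0.865233
Keeping only the strong preparation-present terms gives 0.135136, so
  P(strong preparation | high score, easy paper) = 0.135136 / 0.865233 ≈ 0.1562
Conditioning on easy paper lowers the posterior on strong preparation: the classic explaining-away effect in a common-effect structure.

Pr(strong preparation | high score) ≈ 0.3092; Pr(strong preparation | high score, easy paper) ≈ 0.1562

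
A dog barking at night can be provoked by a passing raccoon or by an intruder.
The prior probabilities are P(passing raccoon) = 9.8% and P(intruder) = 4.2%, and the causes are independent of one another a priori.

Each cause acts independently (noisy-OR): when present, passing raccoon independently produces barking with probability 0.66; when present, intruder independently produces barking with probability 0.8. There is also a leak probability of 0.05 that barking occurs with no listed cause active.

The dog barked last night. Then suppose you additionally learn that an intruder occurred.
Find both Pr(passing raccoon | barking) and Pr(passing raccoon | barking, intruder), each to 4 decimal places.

Under noisy-OR, P(barking | causes) = 1 − (1−0.05)·∏(1−qᵢ) over the active causes.
P(barking) = 0.05*0.902*0.958 + 0.81*0.902*0.042 + 0.677*0.098*0.958 + 0.9354*0.098*0.042 = 0.043206 + 0.030686 + 0.063559 + 0.003850 = 0.141301
The passing raccoon-present share is 0.063559 + 0.003850 = 0.067409.
Hence the posterior is 0.067409/0.141301 ≈ 0.4771.

Now condition on the additional information:
For the numerator, keep only passing raccoon=true terms: 0.9354×0.098 = 0.091669
The normalizing constant is 0.81×0.902 + 0.9354×0.098 = 0.822289
Posterior = 0.091669 / 0.822289 ≈ 0.1115
Conditioning on intruder lowers the posterior on passing raccoon: the classic explaining-away effect in a common-effect structure.

Pr(passing raccoon | barking) ≈ 0.4771; Pr(passing raccoon | barking, intruder) ≈ 0.1115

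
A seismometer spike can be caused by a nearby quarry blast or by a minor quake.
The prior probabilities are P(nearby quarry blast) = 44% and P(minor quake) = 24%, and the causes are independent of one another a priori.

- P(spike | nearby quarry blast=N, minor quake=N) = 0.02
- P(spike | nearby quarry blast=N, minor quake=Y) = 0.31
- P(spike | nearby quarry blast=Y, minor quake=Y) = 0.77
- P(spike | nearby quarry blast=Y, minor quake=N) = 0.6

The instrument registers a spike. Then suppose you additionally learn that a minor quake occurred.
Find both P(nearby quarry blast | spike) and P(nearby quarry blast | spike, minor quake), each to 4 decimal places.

P(nearby quarry blast | spike) ≈ 0.8489; P(nearby quarry blast | spike, minor quake) ≈ 0.6612

By total probability over the 4 (nearby quarry blast, minor quake) configurations:
  P(spike) = 0.02*0.56*0.76 + 0.31*0.56*0.24 + 0.6*0.44*0.76 + 0.77*0.44*0.24
        = 0.008512 + 0.041664 + 0.200640 + 0.081312 = 0.332128
The terms with nearby quarry blast present sum to 0.281952, so
  P(nearby quarry blast | spike) = 0.281952 / 0.332128 ≈ 0.8489

With the extra evidence:
Enumerate both values of nearby quarry blast and weight by the priors:
  P(spike | minor quake) = 0.31·0.56 + 0.77·0.44
        = 0.173600 + 0.338800 = 0.512400
Keeping only the nearby quarry blast-present terms gives 0.338800, so
  P(nearby quarry blast | spike, minor quake) = 0.338800 / 0.512400 ≈ 0.6612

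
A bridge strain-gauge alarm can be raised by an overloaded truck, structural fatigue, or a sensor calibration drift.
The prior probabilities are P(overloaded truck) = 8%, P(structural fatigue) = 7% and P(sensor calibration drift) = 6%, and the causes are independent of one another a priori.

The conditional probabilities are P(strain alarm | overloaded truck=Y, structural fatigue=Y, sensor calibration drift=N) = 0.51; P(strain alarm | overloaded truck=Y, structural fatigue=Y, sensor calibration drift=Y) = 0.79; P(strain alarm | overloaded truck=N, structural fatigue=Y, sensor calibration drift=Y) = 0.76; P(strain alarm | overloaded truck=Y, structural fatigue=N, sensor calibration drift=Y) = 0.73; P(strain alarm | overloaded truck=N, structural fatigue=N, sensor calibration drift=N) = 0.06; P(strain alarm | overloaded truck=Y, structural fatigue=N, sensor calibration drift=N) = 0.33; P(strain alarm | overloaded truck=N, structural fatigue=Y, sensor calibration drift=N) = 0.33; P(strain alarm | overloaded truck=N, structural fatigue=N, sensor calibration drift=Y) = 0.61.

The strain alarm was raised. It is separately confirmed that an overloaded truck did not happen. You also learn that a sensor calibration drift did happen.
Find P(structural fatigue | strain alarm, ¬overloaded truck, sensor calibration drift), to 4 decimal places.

P(structural fatigue | strain alarm, ¬overloaded truck, sensor calibration drift) ≈ 0.0857

Weight on structural fatigue=true, given the evidence: 0.76·0.07 = 0.053200
The normalizing constant is 0.61·0.93 + 0.76·0.07 = 0.620500
Posterior = 0.053200 / 0.620500 ≈ 0.0857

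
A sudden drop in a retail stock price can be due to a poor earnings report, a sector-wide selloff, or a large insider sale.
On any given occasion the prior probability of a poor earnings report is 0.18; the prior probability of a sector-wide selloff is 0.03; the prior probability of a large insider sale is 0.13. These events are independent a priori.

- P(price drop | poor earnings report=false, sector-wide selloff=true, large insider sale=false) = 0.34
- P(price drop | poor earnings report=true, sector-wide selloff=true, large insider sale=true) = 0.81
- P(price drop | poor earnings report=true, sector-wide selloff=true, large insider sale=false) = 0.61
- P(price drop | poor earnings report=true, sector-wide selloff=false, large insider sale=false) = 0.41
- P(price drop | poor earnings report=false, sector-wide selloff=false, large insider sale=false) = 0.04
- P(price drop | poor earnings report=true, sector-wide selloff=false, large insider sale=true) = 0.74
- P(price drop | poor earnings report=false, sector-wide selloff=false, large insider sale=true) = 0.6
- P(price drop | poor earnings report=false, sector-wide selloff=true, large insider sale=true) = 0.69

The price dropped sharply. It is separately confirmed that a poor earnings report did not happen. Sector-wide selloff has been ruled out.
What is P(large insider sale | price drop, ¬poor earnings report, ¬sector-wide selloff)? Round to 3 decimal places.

P(large insider sale | price drop, ¬poor earnings report, ¬sector-wide selloff) ≈ 0.691

By total probability over both values of large insider sale:
  P(price drop | ¬poor earnings report, ¬sector-wide selloff) = 0.04*0.87 + 0.6*0.13
        = 0.034800 + 0.078000 = 0.112800
The terms with large insider sale present sum to 0.078000, so
  P(large insider sale | price drop, ¬poor earnings report, ¬sector-wide selloff) = 0.078000 / 0.112800 ≈ 0.691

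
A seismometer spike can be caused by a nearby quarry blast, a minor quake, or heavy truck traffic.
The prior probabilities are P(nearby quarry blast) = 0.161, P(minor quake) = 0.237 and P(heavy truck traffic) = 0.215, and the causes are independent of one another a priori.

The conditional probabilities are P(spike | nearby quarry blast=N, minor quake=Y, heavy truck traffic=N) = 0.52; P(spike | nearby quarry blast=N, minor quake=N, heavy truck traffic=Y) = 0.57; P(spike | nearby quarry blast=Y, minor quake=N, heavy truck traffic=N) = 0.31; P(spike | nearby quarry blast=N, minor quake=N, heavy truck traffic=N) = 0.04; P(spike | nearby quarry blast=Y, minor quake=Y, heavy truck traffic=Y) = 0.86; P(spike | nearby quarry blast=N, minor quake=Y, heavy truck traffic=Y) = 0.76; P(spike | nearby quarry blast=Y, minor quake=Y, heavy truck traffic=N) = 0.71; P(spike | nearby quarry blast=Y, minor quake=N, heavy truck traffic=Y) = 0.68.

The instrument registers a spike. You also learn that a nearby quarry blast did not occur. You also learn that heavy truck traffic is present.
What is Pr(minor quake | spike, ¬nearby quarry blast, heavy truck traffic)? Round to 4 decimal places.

Pr(minor quake | spike, ¬nearby quarry blast, heavy truck traffic) ≈ 0.2929

Numerator (weight on configurations with minor quake): 0.76*0.237 = 0.180120
Normalizer over all consistent configurations: 0.57*0.763 + 0.76*0.237 = 0.615030
P(minor quake | spike, ¬nearby quarry blast, heavy truck traffic) = 0.180120/0.615030 ≈ 0.2929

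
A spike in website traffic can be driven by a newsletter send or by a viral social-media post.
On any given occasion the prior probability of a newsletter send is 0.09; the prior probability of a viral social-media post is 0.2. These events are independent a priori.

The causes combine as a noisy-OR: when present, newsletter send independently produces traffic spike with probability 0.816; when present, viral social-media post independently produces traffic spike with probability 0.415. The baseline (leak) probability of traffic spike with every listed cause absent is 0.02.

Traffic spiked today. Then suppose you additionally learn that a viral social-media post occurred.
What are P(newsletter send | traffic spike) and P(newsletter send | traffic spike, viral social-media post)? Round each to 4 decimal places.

P(newsletter send | traffic spike) ≈ 0.4489; P(newsletter send | traffic spike, viral social-media post) ≈ 0.1717

Under noisy-OR, P(traffic spike | causes) = 1 − (1−0.02)·∏(1−qᵢ) over the active causes.
Weight on newsletter send=true, given the evidence: 0.059017 + 0.016101 = 0.075118
Denominator P(traffic spike): 0.02·0.91·0.8 + 0.4267·0.91·0.2 + 0.81968·0.09·0.8 + 0.894513·0.09·0.2 = 0.167337
Posterior = 0.075118 / 0.167337 ≈ 0.4489

Now condition on the additional information:
P(traffic spike | viral social-media post) = 0.4267×0.91 + 0.894513×0.09 = 0.388297 + 0.080506 = 0.468803
Of this, 0.080506 comes from 0.894513×0.09 (the newsletter send=true cases).
P(newsletter send | traffic spike, viral social-media post) = 0.080506 / 0.468803 ≈ 0.1717
This is intercausal reasoning (explaining away): once viral social-media post accounts for the traffic spike, newsletter send becomes less likely.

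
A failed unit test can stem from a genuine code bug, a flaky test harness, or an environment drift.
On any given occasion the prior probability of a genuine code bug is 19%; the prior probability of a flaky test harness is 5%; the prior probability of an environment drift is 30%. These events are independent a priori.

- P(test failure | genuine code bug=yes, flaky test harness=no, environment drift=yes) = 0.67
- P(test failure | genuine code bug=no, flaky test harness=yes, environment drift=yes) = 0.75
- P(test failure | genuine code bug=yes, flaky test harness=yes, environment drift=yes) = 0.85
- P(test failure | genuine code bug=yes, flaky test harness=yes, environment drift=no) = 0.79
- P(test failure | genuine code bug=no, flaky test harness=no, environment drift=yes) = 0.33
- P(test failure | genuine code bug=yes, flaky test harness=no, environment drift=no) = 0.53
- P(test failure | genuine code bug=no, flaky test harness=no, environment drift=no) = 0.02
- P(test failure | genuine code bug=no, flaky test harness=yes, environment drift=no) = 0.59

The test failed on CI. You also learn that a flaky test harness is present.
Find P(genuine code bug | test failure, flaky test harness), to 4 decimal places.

P(genuine code bug | test failure, flaky test harness) ≈ 0.2290

P(test failure | flaky test harness) = 0.59×0.81×0.7 + 0.75×0.81×0.3 + 0.79×0.19×0.7 + 0.85×0.19×0.3 = 0.334530 + 0.182250 + 0.105070 + 0.048450 = 0.670300
Restricting to configurations with genuine code bug present: 0.105070 + 0.048450 = 0.153520.
Hence the posterior is 0.153520/0.670300 ≈ 0.2290.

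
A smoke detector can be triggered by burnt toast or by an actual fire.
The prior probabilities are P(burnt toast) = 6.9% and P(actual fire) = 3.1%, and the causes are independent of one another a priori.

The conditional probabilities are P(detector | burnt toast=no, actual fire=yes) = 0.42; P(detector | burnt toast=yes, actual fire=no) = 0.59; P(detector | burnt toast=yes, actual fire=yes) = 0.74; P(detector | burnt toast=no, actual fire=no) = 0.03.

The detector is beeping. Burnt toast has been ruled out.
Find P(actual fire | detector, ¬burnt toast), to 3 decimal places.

P(actual fire | detector, ¬burnt toast) ≈ 0.309

For the numerator, keep only actual fire=true terms: 0.42*0.031 = 0.013020
The normalizing constant is 0.03*0.969 + 0.42*0.031 = 0.042090
Posterior = 0.013020 / 0.042090 ≈ 0.309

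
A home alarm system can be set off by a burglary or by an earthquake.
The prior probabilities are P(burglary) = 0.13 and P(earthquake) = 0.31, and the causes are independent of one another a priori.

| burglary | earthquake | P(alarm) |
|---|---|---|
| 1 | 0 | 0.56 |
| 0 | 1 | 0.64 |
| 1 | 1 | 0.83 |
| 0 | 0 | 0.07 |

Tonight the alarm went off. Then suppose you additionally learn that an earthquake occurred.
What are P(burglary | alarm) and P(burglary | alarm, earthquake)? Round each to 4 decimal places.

P(burglary | alarm) ≈ 0.2805; P(burglary | alarm, earthquake) ≈ 0.1623

By total probability over the 4 (burglary, earthquake) configurations:
  P(alarm) = 0.07×0.87×0.69 + 0.64×0.87×0.31 + 0.56×0.13×0.69 + 0.83×0.13×0.31
        = 0.042021 + 0.172608 + 0.050232 + 0.033449 = 0.298310
The terms with burglary present sum to 0.083681, so
  P(burglary | alarm) = 0.083681 / 0.298310 ≈ 0.2805

Now condition on the additional information:
P(alarm | earthquake) = 0.64*0.87 + 0.83*0.13 = 0.556800 + 0.107900 = 0.664700
Restricting to configurations with burglary present: 0.83*0.13 = 0.107900.
Hence the posterior is 0.107900/0.664700 ≈ 0.1623.
Conditioning on earthquake lowers the posterior on burglary: the classic explaining-away effect in a common-effect structure.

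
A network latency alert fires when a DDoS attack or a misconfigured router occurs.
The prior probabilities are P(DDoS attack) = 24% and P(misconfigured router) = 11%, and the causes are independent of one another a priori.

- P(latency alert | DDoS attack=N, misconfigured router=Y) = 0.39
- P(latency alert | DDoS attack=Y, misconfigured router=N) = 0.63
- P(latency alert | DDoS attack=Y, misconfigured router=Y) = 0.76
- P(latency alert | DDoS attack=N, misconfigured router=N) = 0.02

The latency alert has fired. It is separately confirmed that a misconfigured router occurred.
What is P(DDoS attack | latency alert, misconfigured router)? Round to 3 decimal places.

P(DDoS attack | latency alert, misconfigured router) ≈ 0.381

P(latency alert | misconfigured router) = 0.39×0.76 + 0.76×0.24 = 0.296400 + 0.182400 = 0.478800
Of this, 0.182400 comes from 0.76×0.24 (the DDoS attack=true cases).
So P(DDoS attack | latency alert, misconfigured router) = 0.182400/0.478800 ≈ 0.381.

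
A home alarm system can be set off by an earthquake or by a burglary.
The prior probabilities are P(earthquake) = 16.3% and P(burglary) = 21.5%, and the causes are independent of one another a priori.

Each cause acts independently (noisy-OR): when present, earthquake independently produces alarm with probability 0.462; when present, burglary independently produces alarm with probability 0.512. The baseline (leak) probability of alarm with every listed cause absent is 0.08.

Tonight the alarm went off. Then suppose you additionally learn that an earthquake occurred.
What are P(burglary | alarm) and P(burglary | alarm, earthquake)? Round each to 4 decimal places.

P(burglary | alarm) ≈ 0.5176; P(burglary | alarm, earthquake) ≈ 0.2914

Under noisy-OR, P(alarm | causes) = 1 − (1−0.08)·∏(1−qᵢ) over the active causes.
P(alarm) = 0.08·0.837·0.785 + 0.55104·0.837·0.215 + 0.50504·0.163·0.785 + 0.75846·0.163·0.215 = 0.052564 + 0.099162 + 0.064622 + 0.026580 = 0.242928
Of this, 0.125742 comes from 0.099162 + 0.026580 (the burglary=true cases).
P(burglary | alarm) = 0.125742 / 0.242928 ≈ 0.5176

With the extra evidence:
P(alarm | earthquake) = 0.50504*0.785 + 0.75846*0.215 = 0.396456 + 0.163069 = 0.559525
Restricting to configurations with burglary present: 0.75846*0.215 = 0.163069.
Hence the posterior is 0.163069/0.559525 ≈ 0.2914.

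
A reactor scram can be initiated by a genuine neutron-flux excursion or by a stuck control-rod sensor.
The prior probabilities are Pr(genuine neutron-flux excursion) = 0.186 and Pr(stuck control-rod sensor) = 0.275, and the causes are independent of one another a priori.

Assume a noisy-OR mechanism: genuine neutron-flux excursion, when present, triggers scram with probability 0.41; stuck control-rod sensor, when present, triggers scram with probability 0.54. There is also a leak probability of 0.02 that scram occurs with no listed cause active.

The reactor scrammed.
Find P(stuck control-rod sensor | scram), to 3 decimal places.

Under noisy-OR, P(scram | causes) = 1 − (1−0.02)·∏(1−qᵢ) over the active causes.
P(scram) = 0.02×0.814×0.725 + 0.5492×0.814×0.275 + 0.4218×0.186×0.725 + 0.734028×0.186×0.275 = 0.011803 + 0.122938 + 0.056880 + 0.037546 = 0.229167
The stuck control-rod sensor-present share is 0.122938 + 0.037546 = 0.160484.
Hence the posterior is 0.160484/0.229167 ≈ 0.700.

P(stuck control-rod sensor | scram) ≈ 0.700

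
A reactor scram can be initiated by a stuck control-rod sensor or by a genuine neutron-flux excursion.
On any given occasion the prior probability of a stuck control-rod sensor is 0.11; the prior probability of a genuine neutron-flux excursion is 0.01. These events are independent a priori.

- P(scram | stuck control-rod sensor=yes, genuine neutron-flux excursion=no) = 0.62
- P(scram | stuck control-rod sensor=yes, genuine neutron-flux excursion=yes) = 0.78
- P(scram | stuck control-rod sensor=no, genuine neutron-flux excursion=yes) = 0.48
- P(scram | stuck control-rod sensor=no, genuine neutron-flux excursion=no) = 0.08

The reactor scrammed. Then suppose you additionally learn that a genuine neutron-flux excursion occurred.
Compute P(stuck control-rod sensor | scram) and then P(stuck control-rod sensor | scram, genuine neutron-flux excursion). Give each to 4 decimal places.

Sum P(scram|·) weighted by the priors over the 4 (stuck control-rod sensor, genuine neutron-flux excursion) configurations:
  P(scram) = 0.08·0.89·0.99 + 0.48·0.89·0.01 + 0.62·0.11·0.99 + 0.78·0.11·0.01
        = 0.070488 + 0.004272 + 0.067518 + 0.000858 = 0.143136
Keeping only the stuck control-rod sensor-present terms gives 0.068376, so
  P(stuck control-rod sensor | scram) = 0.068376 / 0.143136 ≈ 0.4777

Now condition on the additional information:
P(scram | genuine neutron-flux excursion) = 0.48·0.89 + 0.78·0.11 = 0.427200 + 0.085800 = 0.513000
The stuck control-rod sensor-present share is 0.78·0.11 = 0.085800.
So P(stuck control-rod sensor | scram, genuine neutron-flux excursion) = 0.085800/0.513000 ≈ 0.1673.

P(stuck control-rod sensor | scram) ≈ 0.4777; P(stuck control-rod sensor | scram, genuine neutron-flux excursion) ≈ 0.1673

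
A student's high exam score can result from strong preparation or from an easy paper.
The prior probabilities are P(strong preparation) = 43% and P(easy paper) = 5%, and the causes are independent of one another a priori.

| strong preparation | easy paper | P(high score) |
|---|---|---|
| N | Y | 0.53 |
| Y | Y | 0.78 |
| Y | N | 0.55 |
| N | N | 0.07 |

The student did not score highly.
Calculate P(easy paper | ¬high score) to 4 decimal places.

P(easy paper | ¬high score) ≈ 0.0257

Weight on easy paper=true, given the evidence: 0.013395 + 0.004730 = 0.018125
Normalizer over all consistent configurations: 0.93·0.57·0.95 + 0.47·0.57·0.05 + 0.45·0.43·0.95 + 0.22·0.43·0.05 = 0.705545
P(easy paper | ¬high score) = 0.018125/0.705545 ≈ 0.0257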